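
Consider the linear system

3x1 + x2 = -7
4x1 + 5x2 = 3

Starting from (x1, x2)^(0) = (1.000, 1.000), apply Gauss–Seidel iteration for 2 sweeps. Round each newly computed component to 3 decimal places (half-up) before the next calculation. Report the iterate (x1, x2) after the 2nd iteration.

(-3.245, 3.196)

Iteration 1:
  x1 = (-7 - (1)·1.000) / (3) = -2.667
  x2 = (3 - (4)·-2.667) / (5) = 2.734
Iteration 2:
  x1 = (-7 - (1)·2.734) / (3) = -3.245
  x2 = (3 - (4)·-3.245) / (5) = 3.196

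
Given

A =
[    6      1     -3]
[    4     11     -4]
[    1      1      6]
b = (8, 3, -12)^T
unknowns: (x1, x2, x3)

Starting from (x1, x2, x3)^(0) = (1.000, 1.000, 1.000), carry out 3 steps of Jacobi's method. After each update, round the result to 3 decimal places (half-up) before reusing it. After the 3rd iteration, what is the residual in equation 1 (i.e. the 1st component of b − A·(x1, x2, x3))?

0.933

Iteration 1:
  x1 = (8 - (1)·1.000 - (-3)·1.000) / (6) = 1.667
  x2 = (3 - (4)·1.000 - (-4)·1.000) / (11) = 0.273
  x3 = (-12 - (1)·1.000 - (1)·1.000) / (6) = -2.333
Iteration 2:
  x1 = (8 - (1)·0.273 - (-3)·-2.333) / (6) = 0.121
  x2 = (3 - (4)·1.667 - (-4)·-2.333) / (11) = -1.182
  x3 = (-12 - (1)·1.667 - (1)·0.273) / (6) = -2.323
Iteration 3:
  x1 = (8 - (1)·-1.182 - (-3)·-2.323) / (6) = 0.369
  x2 = (3 - (4)·0.121 - (-4)·-2.323) / (11) = -0.616
  x3 = (-12 - (1)·0.121 - (1)·-1.182) / (6) = -1.823
Residual b − A·x = (0.933, 1.008, -0.815)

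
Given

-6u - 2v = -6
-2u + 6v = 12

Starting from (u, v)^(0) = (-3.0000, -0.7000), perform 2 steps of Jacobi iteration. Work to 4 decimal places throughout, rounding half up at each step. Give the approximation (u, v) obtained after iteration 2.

Iteration 1:
  u = (-6 - (-2)·-0.7000) / (-6) = 1.2333
  v = (12 - (-2)·-3.0000) / (6) = 1.0000
Iteration 2:
  u = (-6 - (-2)·1.0000) / (-6) = 0.6667
  v = (12 - (-2)·1.2333) / (6) = 2.4111

(0.6667, 2.4111)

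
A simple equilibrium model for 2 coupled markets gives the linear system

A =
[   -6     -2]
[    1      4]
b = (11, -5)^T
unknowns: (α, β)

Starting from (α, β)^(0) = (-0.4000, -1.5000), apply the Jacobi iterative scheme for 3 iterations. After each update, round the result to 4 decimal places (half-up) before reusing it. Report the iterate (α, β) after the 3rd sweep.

(-1.5278, -0.8875)

Iteration 1:
  α = (11 - (-2)·-1.5000) / (-6) = -1.3333
  β = (-5 - (1)·-0.4000) / (4) = -1.1500
Iteration 2:
  α = (11 - (-2)·-1.1500) / (-6) = -1.4500
  β = (-5 - (1)·-1.3333) / (4) = -0.9167
Iteration 3:
  α = (11 - (-2)·-0.9167) / (-6) = -1.5278
  β = (-5 - (1)·-1.4500) / (4) = -0.8875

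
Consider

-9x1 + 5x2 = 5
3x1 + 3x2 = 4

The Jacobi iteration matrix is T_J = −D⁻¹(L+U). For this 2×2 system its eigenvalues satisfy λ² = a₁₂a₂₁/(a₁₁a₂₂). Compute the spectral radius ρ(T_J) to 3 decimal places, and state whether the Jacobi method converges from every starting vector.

a₁₂a₂₁/(a₁₁a₂₂) = (5)·(3) / ((-9)·(3)) = -0.555556
ρ = √|-0.555556| = √0.555556 = 0.745
ρ < 1, so Jacobi converges

0.745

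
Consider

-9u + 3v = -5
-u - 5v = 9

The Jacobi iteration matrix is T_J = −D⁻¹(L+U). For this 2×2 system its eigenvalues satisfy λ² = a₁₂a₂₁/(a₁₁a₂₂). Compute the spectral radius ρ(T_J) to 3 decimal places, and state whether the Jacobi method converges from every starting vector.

0.258

a₁₂a₂₁/(a₁₁a₂₂) = (3)·(-1) / ((-9)·(-5)) = -0.066667
ρ = √|-0.066667| = √0.066667 = 0.258
ρ < 1, so Jacobi converges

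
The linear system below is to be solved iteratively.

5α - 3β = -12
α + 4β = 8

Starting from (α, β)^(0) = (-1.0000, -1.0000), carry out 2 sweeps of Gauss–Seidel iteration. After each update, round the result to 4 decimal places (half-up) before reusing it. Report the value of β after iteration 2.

Iteration 1:
  α = (-12 - (-3)·-1.0000) / (5) = -3.0000
  β = (8 - (1)·-3.0000) / (4) = 2.7500
Iteration 2:
  α = (-12 - (-3)·2.7500) / (5) = -0.7500
  β = (8 - (1)·-0.7500) / (4) = 2.1875

2.1875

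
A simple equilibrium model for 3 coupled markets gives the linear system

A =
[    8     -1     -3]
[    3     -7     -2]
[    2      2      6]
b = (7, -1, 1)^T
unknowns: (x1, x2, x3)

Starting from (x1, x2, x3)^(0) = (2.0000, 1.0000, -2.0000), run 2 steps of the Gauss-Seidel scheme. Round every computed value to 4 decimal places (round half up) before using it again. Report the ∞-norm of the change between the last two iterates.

0.6562

Iteration 1:
  x1 = (7 - (-1)·1.0000 - (-3)·-2.0000) / (8) = 0.2500
  x2 = (-1 - (3)·0.2500 - (-2)·-2.0000) / (-7) = 0.8214
  x3 = (1 - (2)·0.2500 - (2)·0.8214) / (6) = -0.1905
Iteration 2:
  x1 = (7 - (-1)·0.8214 - (-3)·-0.1905) / (8) = 0.9062
  x2 = (-1 - (3)·0.9062 - (-2)·-0.1905) / (-7) = 0.5857
  x3 = (1 - (2)·0.9062 - (2)·0.5857) / (6) = -0.3306
Change: (0.6562, -0.2357, -0.1401) → max |·| = 0.6562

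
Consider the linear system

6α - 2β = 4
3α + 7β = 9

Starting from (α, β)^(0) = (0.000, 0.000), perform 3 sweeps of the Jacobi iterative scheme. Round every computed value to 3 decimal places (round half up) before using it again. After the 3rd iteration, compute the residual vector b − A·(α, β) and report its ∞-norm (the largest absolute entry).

0.368

Iteration 1:
  α = (4 - (-2)·0.000) / (6) = 0.667
  β = (9 - (3)·0.000) / (7) = 1.286
Iteration 2:
  α = (4 - (-2)·1.286) / (6) = 1.095
  β = (9 - (3)·0.667) / (7) = 1.000
Iteration 3:
  α = (4 - (-2)·1.000) / (6) = 1.000
  β = (9 - (3)·1.095) / (7) = 0.816
Residual b − A·x = (-0.368, 0.288); ∞-norm = 0.368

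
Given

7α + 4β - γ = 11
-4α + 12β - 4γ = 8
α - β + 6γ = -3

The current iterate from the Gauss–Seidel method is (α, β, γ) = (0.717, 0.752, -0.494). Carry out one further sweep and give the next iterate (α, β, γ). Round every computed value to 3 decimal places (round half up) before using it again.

One sweep:
  α = (11 - (4)·0.752 - (-1)·-0.494) / (7) = 1.071
  β = (8 - (-4)·1.071 - (-4)·-0.494) / (12) = 0.859
  γ = (-3 - (1)·1.071 - (-1)·0.859) / (6) = -0.535

(1.071, 0.859, -0.535)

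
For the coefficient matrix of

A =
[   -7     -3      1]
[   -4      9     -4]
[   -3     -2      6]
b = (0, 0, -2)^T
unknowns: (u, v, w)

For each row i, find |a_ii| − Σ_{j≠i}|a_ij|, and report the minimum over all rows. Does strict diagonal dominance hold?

1

row 1: |-7| − (3+1) = 3
row 2: |9| − (4+4) = 1
row 3: |6| − (3+2) = 1
minimum over rows = 1 → strictly diagonally dominant (convergence guaranteed)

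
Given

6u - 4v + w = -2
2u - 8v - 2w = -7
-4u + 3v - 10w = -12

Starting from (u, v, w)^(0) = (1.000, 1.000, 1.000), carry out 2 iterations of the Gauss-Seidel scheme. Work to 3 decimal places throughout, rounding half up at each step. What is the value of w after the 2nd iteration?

1.399

Iteration 1:
  u = (-2 - (-4)·1.000 - (1)·1.000) / (6) = 0.167
  v = (-7 - (2)·0.167 - (-2)·1.000) / (-8) = 0.667
  w = (-12 - (-4)·0.167 - (3)·0.667) / (-10) = 1.333
Iteration 2:
  u = (-2 - (-4)·0.667 - (1)·1.333) / (6) = -0.111
  v = (-7 - (2)·-0.111 - (-2)·1.333) / (-8) = 0.514
  w = (-12 - (-4)·-0.111 - (3)·0.514) / (-10) = 1.399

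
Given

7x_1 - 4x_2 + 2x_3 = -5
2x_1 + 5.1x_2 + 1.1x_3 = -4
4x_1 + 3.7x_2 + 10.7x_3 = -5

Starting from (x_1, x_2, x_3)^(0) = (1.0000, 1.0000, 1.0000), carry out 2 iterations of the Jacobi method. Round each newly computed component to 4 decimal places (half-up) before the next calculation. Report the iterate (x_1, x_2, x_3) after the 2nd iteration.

(-1.1707, -0.3602, 0.1743)

Iteration 1:
  x_1 = (-5 - (-4)·1.0000 - (2)·1.0000) / (7) = -0.4286
  x_2 = (-4 - (2)·1.0000 - (1.1)·1.0000) / (5.1) = -1.3922
  x_3 = (-5 - (4)·1.0000 - (3.7)·1.0000) / (10.7) = -1.1869
Iteration 2:
  x_1 = (-5 - (-4)·-1.3922 - (2)·-1.1869) / (7) = -1.1707
  x_2 = (-4 - (2)·-0.4286 - (1.1)·-1.1869) / (5.1) = -0.3602
  x_3 = (-5 - (4)·-0.4286 - (3.7)·-1.3922) / (10.7) = 0.1743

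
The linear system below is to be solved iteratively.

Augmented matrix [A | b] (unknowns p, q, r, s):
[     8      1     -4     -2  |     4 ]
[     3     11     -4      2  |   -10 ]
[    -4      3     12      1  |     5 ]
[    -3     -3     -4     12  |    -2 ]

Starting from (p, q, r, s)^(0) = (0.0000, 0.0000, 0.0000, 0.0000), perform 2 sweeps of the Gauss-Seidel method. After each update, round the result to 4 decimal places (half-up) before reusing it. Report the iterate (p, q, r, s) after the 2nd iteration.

(1.0477, -0.8838, 0.9886, 0.2038)

Iteration 1:
  p = (4 - (1)·0.0000 - (-4)·0.0000 - (-2)·0.0000) / (8) = 0.5000
  q = (-10 - (3)·0.5000 - (-4)·0.0000 - (2)·0.0000) / (11) = -1.0455
  r = (5 - (-4)·0.5000 - (3)·-1.0455 - (1)·0.0000) / (12) = 0.8447
  s = (-2 - (-3)·0.5000 - (-3)·-1.0455 - (-4)·0.8447) / (12) = -0.0215
Iteration 2:
  p = (4 - (1)·-1.0455 - (-4)·0.8447 - (-2)·-0.0215) / (8) = 1.0477
  q = (-10 - (3)·1.0477 - (-4)·0.8447 - (2)·-0.0215) / (11) = -0.8838
  r = (5 - (-4)·1.0477 - (3)·-0.8838 - (1)·-0.0215) / (12) = 0.9886
  s = (-2 - (-3)·1.0477 - (-3)·-0.8838 - (-4)·0.9886) / (12) = 0.2038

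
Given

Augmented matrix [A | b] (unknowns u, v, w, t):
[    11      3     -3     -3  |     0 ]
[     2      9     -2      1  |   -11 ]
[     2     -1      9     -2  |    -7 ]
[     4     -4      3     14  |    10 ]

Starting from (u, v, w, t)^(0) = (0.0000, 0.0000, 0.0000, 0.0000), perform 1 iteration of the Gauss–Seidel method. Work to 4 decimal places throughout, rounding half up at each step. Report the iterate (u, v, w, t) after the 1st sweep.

(0.0000, -1.2222, -0.9136, 0.5609)

Iteration 1:
  u = (0 - (3)·0.0000 - (-3)·0.0000 - (-3)·0.0000) / (11) = 0.0000
  v = (-11 - (2)·0.0000 - (-2)·0.0000 - (1)·0.0000) / (9) = -1.2222
  w = (-7 - (2)·0.0000 - (-1)·-1.2222 - (-2)·0.0000) / (9) = -0.9136
  t = (10 - (4)·0.0000 - (-4)·-1.2222 - (3)·-0.9136) / (14) = 0.5609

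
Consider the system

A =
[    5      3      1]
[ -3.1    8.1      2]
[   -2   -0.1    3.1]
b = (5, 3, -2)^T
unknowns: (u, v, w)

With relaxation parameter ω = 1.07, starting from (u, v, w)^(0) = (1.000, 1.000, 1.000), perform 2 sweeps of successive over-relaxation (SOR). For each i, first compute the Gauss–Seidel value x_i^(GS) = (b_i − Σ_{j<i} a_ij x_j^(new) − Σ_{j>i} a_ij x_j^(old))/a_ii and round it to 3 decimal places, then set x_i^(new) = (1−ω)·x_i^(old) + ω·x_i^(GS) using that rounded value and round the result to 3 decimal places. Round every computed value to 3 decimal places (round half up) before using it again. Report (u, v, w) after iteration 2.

(1.122, 1.021, 0.166)

Iteration 1:
  u: GS value = (5 - (3)·1.000 - (1)·1.000) / (5) = 0.200;  u ← (1−ω)·1.000 + ω·0.200 = 0.144
  v: GS value = (3 - (-3.1)·0.144 - (2)·1.000) / (8.1) = 0.179;  v ← (1−ω)·1.000 + ω·0.179 = 0.122
  w: GS value = (-2 - (-2)·0.144 - (-0.1)·0.122) / (3.1) = -0.548;  w ← (1−ω)·1.000 + ω·-0.548 = -0.656
Iteration 2:
  u: GS value = (5 - (3)·0.122 - (1)·-0.656) / (5) = 1.058;  u ← (1−ω)·0.144 + ω·1.058 = 1.122
  v: GS value = (3 - (-3.1)·1.122 - (2)·-0.656) / (8.1) = 0.962;  v ← (1−ω)·0.122 + ω·0.962 = 1.021
  w: GS value = (-2 - (-2)·1.122 - (-0.1)·1.021) / (3.1) = 0.112;  w ← (1−ω)·-0.656 + ω·0.112 = 0.166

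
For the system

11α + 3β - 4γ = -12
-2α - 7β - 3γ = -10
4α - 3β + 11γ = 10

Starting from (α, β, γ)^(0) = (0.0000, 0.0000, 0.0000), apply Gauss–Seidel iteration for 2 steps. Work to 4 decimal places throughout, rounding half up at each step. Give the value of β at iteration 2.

0.9279

Iteration 1:
  α = (-12 - (3)·0.0000 - (-4)·0.0000) / (11) = -1.0909
  β = (-10 - (-2)·-1.0909 - (-3)·0.0000) / (-7) = 1.7403
  γ = (10 - (4)·-1.0909 - (-3)·1.7403) / (11) = 1.7804
Iteration 2:
  α = (-12 - (3)·1.7403 - (-4)·1.7804) / (11) = -0.9181
  β = (-10 - (-2)·-0.9181 - (-3)·1.7804) / (-7) = 0.9279
  γ = (10 - (4)·-0.9181 - (-3)·0.9279) / (11) = 1.4960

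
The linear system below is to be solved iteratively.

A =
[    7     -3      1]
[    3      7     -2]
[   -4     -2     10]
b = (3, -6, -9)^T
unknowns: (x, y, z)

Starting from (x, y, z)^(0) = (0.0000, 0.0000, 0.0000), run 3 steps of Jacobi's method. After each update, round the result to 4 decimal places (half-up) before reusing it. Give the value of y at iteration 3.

Iteration 1:
  x = (3 - (-3)·0.0000 - (1)·0.0000) / (7) = 0.4286
  y = (-6 - (3)·0.0000 - (-2)·0.0000) / (7) = -0.8571
  z = (-9 - (-4)·0.0000 - (-2)·0.0000) / (10) = -0.9000
Iteration 2:
  x = (3 - (-3)·-0.8571 - (1)·-0.9000) / (7) = 0.1898
  y = (-6 - (3)·0.4286 - (-2)·-0.9000) / (7) = -1.2980
  z = (-9 - (-4)·0.4286 - (-2)·-0.8571) / (10) = -0.9000
Iteration 3:
  x = (3 - (-3)·-1.2980 - (1)·-0.9000) / (7) = 0.0009
  y = (-6 - (3)·0.1898 - (-2)·-0.9000) / (7) = -1.1956
  z = (-9 - (-4)·0.1898 - (-2)·-1.2980) / (10) = -1.0837

-1.1956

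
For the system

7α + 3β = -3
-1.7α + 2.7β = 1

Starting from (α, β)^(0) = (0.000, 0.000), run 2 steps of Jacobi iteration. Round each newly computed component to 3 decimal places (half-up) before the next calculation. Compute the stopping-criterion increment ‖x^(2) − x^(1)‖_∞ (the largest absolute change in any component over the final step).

Iteration 1:
  α = (-3 - (3)·0.000) / (7) = -0.429
  β = (1 - (-1.7)·0.000) / (2.7) = 0.370
Iteration 2:
  α = (-3 - (3)·0.370) / (7) = -0.587
  β = (1 - (-1.7)·-0.429) / (2.7) = 0.100
Change: (-0.158, -0.270) → max |·| = 0.270

0.270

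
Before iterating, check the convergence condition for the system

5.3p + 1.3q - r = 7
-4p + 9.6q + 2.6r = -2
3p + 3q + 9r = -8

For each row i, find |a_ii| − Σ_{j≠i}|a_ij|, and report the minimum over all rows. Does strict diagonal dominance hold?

3

row 1: |5.3| − (1.3+1) = 3
row 2: |9.6| − (4+2.6) = 3
row 3: |9| − (3+3) = 3
minimum over rows = 3 → strictly diagonally dominant (convergence guaranteed)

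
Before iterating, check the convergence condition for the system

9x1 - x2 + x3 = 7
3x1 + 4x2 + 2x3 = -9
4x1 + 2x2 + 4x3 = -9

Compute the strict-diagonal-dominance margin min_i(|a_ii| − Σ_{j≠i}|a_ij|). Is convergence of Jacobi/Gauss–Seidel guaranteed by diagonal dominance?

-2

row 1: |9| − (1+1) = 7
row 2: |4| − (3+2) = -1
row 3: |4| − (4+2) = -2
minimum over rows = -2 → not strictly diagonally dominant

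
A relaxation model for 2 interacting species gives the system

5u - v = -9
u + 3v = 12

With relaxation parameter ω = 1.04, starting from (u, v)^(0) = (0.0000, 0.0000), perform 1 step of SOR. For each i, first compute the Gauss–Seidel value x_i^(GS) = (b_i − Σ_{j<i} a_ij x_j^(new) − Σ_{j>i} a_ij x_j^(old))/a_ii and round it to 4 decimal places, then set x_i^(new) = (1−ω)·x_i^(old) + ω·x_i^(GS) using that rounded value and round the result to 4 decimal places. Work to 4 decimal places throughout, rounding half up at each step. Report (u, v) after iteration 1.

Iteration 1:
  u: GS value = (-9 - (-1)·0.0000) / (5) = -1.8000;  u ← (1−ω)·0.0000 + ω·-1.8000 = -1.8720
  v: GS value = (12 - (1)·-1.8720) / (3) = 4.6240;  v ← (1−ω)·0.0000 + ω·4.6240 = 4.8090

(-1.8720, 4.8090)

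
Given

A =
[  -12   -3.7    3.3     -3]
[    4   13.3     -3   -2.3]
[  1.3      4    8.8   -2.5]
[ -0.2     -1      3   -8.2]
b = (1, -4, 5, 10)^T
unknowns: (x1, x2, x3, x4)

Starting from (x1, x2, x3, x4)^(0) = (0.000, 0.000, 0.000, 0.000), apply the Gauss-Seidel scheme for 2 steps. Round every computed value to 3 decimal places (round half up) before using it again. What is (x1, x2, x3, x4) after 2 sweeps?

(0.427, -0.430, 0.437, -1.018)

Iteration 1:
  x1 = (1 - (-3.7)·0.000 - (3.3)·0.000 - (-3)·0.000) / (-12) = -0.083
  x2 = (-4 - (4)·-0.083 - (-3)·0.000 - (-2.3)·0.000) / (13.3) = -0.276
  x3 = (5 - (1.3)·-0.083 - (4)·-0.276 - (-2.5)·0.000) / (8.8) = 0.706
  x4 = (10 - (-0.2)·-0.083 - (-1)·-0.276 - (3)·0.706) / (-8.2) = -0.926
Iteration 2:
  x1 = (1 - (-3.7)·-0.276 - (3.3)·0.706 - (-3)·-0.926) / (-12) = 0.427
  x2 = (-4 - (4)·0.427 - (-3)·0.706 - (-2.3)·-0.926) / (13.3) = -0.430
  x3 = (5 - (1.3)·0.427 - (4)·-0.430 - (-2.5)·-0.926) / (8.8) = 0.437
  x4 = (10 - (-0.2)·0.427 - (-1)·-0.430 - (3)·0.437) / (-8.2) = -1.018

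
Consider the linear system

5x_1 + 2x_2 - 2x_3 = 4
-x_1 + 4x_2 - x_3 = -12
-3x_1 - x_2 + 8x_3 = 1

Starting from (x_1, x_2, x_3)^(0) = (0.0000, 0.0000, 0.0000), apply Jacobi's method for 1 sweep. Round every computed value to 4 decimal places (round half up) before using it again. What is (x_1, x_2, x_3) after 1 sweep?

Iteration 1:
  x_1 = (4 - (2)·0.0000 - (-2)·0.0000) / (5) = 0.8000
  x_2 = (-12 - (-1)·0.0000 - (-1)·0.0000) / (4) = -3.0000
  x_3 = (1 - (-3)·0.0000 - (-1)·0.0000) / (8) = 0.1250

(0.8000, -3.0000, 0.1250)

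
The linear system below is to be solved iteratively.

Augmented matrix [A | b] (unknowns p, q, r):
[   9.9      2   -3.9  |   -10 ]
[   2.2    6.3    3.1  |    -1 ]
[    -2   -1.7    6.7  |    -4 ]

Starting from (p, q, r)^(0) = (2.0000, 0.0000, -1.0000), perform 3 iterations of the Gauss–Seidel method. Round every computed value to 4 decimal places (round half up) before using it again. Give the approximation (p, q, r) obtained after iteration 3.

Iteration 1:
  p = (-10 - (2)·0.0000 - (-3.9)·-1.0000) / (9.9) = -1.4040
  q = (-1 - (2.2)·-1.4040 - (3.1)·-1.0000) / (6.3) = 0.8236
  r = (-4 - (-2)·-1.4040 - (-1.7)·0.8236) / (6.7) = -0.8071
Iteration 2:
  p = (-10 - (2)·0.8236 - (-3.9)·-0.8071) / (9.9) = -1.4944
  q = (-1 - (2.2)·-1.4944 - (3.1)·-0.8071) / (6.3) = 0.7603
  r = (-4 - (-2)·-1.4944 - (-1.7)·0.7603) / (6.7) = -0.8502
Iteration 3:
  p = (-10 - (2)·0.7603 - (-3.9)·-0.8502) / (9.9) = -1.4986
  q = (-1 - (2.2)·-1.4986 - (3.1)·-0.8502) / (6.3) = 0.7829
  r = (-4 - (-2)·-1.4986 - (-1.7)·0.7829) / (6.7) = -0.8457

(-1.4986, 0.7829, -0.8457)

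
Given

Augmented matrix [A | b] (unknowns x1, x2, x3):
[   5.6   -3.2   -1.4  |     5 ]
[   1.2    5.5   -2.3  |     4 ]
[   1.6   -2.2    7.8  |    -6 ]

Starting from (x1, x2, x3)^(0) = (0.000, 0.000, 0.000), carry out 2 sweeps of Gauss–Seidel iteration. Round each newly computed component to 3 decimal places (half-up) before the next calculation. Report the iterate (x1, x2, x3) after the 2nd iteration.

Iteration 1:
  x1 = (5 - (-3.2)·0.000 - (-1.4)·0.000) / (5.6) = 0.893
  x2 = (4 - (1.2)·0.893 - (-2.3)·0.000) / (5.5) = 0.532
  x3 = (-6 - (1.6)·0.893 - (-2.2)·0.532) / (7.8) = -0.802
Iteration 2:
  x1 = (5 - (-3.2)·0.532 - (-1.4)·-0.802) / (5.6) = 0.996
  x2 = (4 - (1.2)·0.996 - (-2.3)·-0.802) / (5.5) = 0.175
  x3 = (-6 - (1.6)·0.996 - (-2.2)·0.175) / (7.8) = -0.924

(0.996, 0.175, -0.924)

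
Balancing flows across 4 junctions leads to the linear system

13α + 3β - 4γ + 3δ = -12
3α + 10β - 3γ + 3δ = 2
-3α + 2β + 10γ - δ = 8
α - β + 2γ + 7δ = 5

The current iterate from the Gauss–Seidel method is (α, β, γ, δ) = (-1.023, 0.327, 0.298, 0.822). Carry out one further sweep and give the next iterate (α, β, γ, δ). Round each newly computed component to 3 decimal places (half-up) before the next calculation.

(-1.097, 0.372, 0.479, 0.787)

One sweep:
  α = (-12 - (3)·0.327 - (-4)·0.298 - (3)·0.822) / (13) = -1.097
  β = (2 - (3)·-1.097 - (-3)·0.298 - (3)·0.822) / (10) = 0.372
  γ = (8 - (-3)·-1.097 - (2)·0.372 - (-1)·0.822) / (10) = 0.479
  δ = (5 - (1)·-1.097 - (-1)·0.372 - (2)·0.479) / (7) = 0.787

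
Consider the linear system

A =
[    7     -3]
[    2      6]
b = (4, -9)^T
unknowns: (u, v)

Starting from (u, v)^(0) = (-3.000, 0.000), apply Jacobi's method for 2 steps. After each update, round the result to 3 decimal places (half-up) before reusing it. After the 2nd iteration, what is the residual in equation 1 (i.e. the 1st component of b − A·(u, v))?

-3.569

Iteration 1:
  u = (4 - (-3)·0.000) / (7) = 0.571
  v = (-9 - (2)·-3.000) / (6) = -0.500
Iteration 2:
  u = (4 - (-3)·-0.500) / (7) = 0.357
  v = (-9 - (2)·0.571) / (6) = -1.690
Residual b − A·x = (-3.569, 0.426)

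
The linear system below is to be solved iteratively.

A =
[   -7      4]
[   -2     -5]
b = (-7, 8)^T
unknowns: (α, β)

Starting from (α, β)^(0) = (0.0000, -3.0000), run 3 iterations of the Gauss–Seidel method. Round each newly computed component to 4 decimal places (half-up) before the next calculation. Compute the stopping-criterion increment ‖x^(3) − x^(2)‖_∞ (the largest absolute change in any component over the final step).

0.2202

Iteration 1:
  α = (-7 - (4)·-3.0000) / (-7) = -0.7143
  β = (8 - (-2)·-0.7143) / (-5) = -1.3143
Iteration 2:
  α = (-7 - (4)·-1.3143) / (-7) = 0.2490
  β = (8 - (-2)·0.2490) / (-5) = -1.6996
Iteration 3:
  α = (-7 - (4)·-1.6996) / (-7) = 0.0288
  β = (8 - (-2)·0.0288) / (-5) = -1.6115
Change: (-0.2202, 0.0881) → max |·| = 0.2202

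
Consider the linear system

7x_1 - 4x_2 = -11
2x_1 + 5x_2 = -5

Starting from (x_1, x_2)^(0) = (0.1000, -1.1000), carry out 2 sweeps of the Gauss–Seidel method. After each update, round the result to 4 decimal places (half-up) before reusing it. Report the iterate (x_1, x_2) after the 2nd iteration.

(-1.6400, -0.3440)

Iteration 1:
  x_1 = (-11 - (-4)·-1.1000) / (7) = -2.2000
  x_2 = (-5 - (2)·-2.2000) / (5) = -0.1200
Iteration 2:
  x_1 = (-11 - (-4)·-0.1200) / (7) = -1.6400
  x_2 = (-5 - (2)·-1.6400) / (5) = -0.3440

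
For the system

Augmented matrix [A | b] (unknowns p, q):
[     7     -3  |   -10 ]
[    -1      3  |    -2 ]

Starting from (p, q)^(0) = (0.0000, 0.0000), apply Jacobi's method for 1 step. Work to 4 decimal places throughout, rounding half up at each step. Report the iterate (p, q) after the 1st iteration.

(-1.4286, -0.6667)

Iteration 1:
  p = (-10 - (-3)·0.0000) / (7) = -1.4286
  q = (-2 - (-1)·0.0000) / (3) = -0.6667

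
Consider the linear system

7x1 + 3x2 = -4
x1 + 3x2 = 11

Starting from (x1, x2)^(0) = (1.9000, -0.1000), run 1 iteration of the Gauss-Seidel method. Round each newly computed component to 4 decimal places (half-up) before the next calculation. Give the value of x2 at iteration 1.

3.8429

Iteration 1:
  x1 = (-4 - (3)·-0.1000) / (7) = -0.5286
  x2 = (11 - (1)·-0.5286) / (3) = 3.8429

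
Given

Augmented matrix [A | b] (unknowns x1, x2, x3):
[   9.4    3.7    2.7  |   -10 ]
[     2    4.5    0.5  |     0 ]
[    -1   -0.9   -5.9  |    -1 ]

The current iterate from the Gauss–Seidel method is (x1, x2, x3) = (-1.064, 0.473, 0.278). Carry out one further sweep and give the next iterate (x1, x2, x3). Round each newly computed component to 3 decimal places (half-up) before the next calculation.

(-1.330, 0.560, 0.309)

One sweep:
  x1 = (-10 - (3.7)·0.473 - (2.7)·0.278) / (9.4) = -1.330
  x2 = (0 - (2)·-1.330 - (0.5)·0.278) / (4.5) = 0.560
  x3 = (-1 - (-1)·-1.330 - (-0.9)·0.560) / (-5.9) = 0.309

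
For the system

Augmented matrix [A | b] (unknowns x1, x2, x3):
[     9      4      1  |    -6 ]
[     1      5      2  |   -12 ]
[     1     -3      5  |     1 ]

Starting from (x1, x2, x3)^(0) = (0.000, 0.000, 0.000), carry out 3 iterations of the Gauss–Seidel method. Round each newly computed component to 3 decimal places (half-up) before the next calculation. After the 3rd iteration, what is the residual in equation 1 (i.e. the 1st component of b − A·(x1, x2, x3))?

-0.283

Iteration 1:
  x1 = (-6 - (4)·0.000 - (1)·0.000) / (9) = -0.667
  x2 = (-12 - (1)·-0.667 - (2)·0.000) / (5) = -2.267
  x3 = (1 - (1)·-0.667 - (-3)·-2.267) / (5) = -1.027
Iteration 2:
  x1 = (-6 - (4)·-2.267 - (1)·-1.027) / (9) = 0.455
  x2 = (-12 - (1)·0.455 - (2)·-1.027) / (5) = -2.080
  x3 = (1 - (1)·0.455 - (-3)·-2.080) / (5) = -1.139
Iteration 3:
  x1 = (-6 - (4)·-2.080 - (1)·-1.139) / (9) = 0.384
  x2 = (-12 - (1)·0.384 - (2)·-1.139) / (5) = -2.021
  x3 = (1 - (1)·0.384 - (-3)·-2.021) / (5) = -1.089
Residual b − A·x = (-0.283, -0.101, -0.002)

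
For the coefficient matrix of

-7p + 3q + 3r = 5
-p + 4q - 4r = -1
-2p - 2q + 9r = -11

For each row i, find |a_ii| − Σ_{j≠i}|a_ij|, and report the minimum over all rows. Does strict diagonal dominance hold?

row 1: |-7| − (3+3) = 1
row 2: |4| − (1+4) = -1
row 3: |9| − (2+2) = 5
minimum over rows = -1 → not strictly diagonally dominant

-1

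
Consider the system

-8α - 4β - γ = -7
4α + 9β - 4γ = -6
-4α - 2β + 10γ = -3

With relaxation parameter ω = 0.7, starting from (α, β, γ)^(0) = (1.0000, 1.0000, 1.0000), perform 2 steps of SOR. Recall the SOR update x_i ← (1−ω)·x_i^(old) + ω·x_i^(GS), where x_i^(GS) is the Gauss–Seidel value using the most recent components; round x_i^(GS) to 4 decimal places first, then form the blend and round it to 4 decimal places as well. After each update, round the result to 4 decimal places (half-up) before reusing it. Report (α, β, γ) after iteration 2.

Iteration 1:
  α: GS value = (-7 - (-4)·1.0000 - (-1)·1.0000) / (-8) = 0.2500;  α ← (1−ω)·1.0000 + ω·0.2500 = 0.4750
  β: GS value = (-6 - (4)·0.4750 - (-4)·1.0000) / (9) = -0.4333;  β ← (1−ω)·1.0000 + ω·-0.4333 = -0.0033
  γ: GS value = (-3 - (-4)·0.4750 - (-2)·-0.0033) / (10) = -0.1107;  γ ← (1−ω)·1.0000 + ω·-0.1107 = 0.2225
Iteration 2:
  α: GS value = (-7 - (-4)·-0.0033 - (-1)·0.2225) / (-8) = 0.8488;  α ← (1−ω)·0.4750 + ω·0.8488 = 0.7367
  β: GS value = (-6 - (4)·0.7367 - (-4)·0.2225) / (9) = -0.8952;  β ← (1−ω)·-0.0033 + ω·-0.8952 = -0.6276
  γ: GS value = (-3 - (-4)·0.7367 - (-2)·-0.6276) / (10) = -0.1308;  γ ← (1−ω)·0.2225 + ω·-0.1308 = -0.0248

(0.7367, -0.6276, -0.0248)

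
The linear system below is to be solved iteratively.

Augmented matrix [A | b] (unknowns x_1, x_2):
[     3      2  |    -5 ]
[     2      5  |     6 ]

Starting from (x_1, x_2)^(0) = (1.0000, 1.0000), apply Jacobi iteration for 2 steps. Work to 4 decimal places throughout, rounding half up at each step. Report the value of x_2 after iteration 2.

2.1333

Iteration 1:
  x_1 = (-5 - (2)·1.0000) / (3) = -2.3333
  x_2 = (6 - (2)·1.0000) / (5) = 0.8000
Iteration 2:
  x_1 = (-5 - (2)·0.8000) / (3) = -2.2000
  x_2 = (6 - (2)·-2.3333) / (5) = 2.1333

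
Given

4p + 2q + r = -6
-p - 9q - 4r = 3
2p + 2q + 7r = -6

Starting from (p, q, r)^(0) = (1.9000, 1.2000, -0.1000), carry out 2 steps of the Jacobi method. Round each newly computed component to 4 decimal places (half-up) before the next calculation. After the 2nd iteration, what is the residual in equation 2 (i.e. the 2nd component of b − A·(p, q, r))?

7.7463

Iteration 1:
  p = (-6 - (2)·1.2000 - (1)·-0.1000) / (4) = -2.0750
  q = (3 - (-1)·1.9000 - (-4)·-0.1000) / (-9) = -0.5000
  r = (-6 - (2)·1.9000 - (2)·1.2000) / (7) = -1.7429
Iteration 2:
  p = (-6 - (2)·-0.5000 - (1)·-1.7429) / (4) = -0.8143
  q = (3 - (-1)·-2.0750 - (-4)·-1.7429) / (-9) = 0.6718
  r = (-6 - (2)·-2.0750 - (2)·-0.5000) / (7) = -0.1214
Residual b − A·x = (-3.9650, 7.7463, -4.8652)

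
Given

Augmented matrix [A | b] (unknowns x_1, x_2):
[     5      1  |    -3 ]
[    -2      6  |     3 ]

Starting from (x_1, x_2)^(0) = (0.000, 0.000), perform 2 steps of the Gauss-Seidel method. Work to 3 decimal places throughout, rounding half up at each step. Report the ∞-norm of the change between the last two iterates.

Iteration 1:
  x_1 = (-3 - (1)·0.000) / (5) = -0.600
  x_2 = (3 - (-2)·-0.600) / (6) = 0.300
Iteration 2:
  x_1 = (-3 - (1)·0.300) / (5) = -0.660
  x_2 = (3 - (-2)·-0.660) / (6) = 0.280
Change: (-0.060, -0.020) → max |·| = 0.060

0.060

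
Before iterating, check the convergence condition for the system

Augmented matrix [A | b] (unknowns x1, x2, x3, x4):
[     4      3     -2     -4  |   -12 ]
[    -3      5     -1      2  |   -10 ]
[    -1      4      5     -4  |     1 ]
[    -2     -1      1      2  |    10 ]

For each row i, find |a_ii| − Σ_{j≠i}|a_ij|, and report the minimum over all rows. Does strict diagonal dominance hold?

row 1: |4| − (3+2+4) = -5
row 2: |5| − (3+1+2) = -1
row 3: |5| − (1+4+4) = -4
row 4: |2| − (2+1+1) = -2
minimum over rows = -5 → not strictly diagonally dominant

-5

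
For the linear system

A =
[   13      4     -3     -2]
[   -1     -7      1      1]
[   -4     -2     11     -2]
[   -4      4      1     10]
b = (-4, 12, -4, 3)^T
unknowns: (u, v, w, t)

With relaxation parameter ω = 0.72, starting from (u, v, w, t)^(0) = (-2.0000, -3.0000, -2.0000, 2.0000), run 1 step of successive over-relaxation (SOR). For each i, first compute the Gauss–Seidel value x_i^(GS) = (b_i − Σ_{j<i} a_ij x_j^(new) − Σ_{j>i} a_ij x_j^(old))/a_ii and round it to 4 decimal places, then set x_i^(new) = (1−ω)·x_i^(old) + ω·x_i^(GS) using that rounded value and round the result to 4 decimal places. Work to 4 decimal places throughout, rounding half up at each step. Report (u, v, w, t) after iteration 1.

(-0.2277, -2.0509, -0.8881, 1.3650)

Iteration 1:
  u: GS value = (-4 - (4)·-3.0000 - (-3)·-2.0000 - (-2)·2.0000) / (13) = 0.4615;  u ← (1−ω)·-2.0000 + ω·0.4615 = -0.2277
  v: GS value = (12 - (-1)·-0.2277 - (1)·-2.0000 - (1)·2.0000) / (-7) = -1.6818;  v ← (1−ω)·-3.0000 + ω·-1.6818 = -2.0509
  w: GS value = (-4 - (-4)·-0.2277 - (-2)·-2.0509 - (-2)·2.0000) / (11) = -0.4557;  w ← (1−ω)·-2.0000 + ω·-0.4557 = -0.8881
  t: GS value = (3 - (-4)·-0.2277 - (4)·-2.0509 - (1)·-0.8881) / (10) = 1.1181;  t ← (1−ω)·2.0000 + ω·1.1181 = 1.3650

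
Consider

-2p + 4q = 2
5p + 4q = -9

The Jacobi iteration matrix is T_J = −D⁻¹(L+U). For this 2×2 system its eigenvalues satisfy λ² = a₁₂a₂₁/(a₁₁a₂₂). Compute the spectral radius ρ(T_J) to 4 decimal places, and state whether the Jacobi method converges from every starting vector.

a₁₂a₂₁/(a₁₁a₂₂) = (4)·(5) / ((-2)·(4)) = -2.500000
ρ = √|-2.500000| = √2.500000 = 1.5811
ρ > 1, so Jacobi diverges

1.5811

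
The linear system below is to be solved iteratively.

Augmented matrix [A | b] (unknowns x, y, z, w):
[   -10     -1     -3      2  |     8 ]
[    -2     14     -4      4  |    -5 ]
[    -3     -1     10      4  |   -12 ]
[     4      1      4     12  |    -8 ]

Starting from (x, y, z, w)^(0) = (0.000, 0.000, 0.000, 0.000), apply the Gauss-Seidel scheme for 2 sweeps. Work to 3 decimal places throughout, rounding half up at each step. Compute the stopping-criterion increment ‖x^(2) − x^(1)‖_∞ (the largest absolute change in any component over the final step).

Iteration 1:
  x = (8 - (-1)·0.000 - (-3)·0.000 - (2)·0.000) / (-10) = -0.800
  y = (-5 - (-2)·-0.800 - (-4)·0.000 - (4)·0.000) / (14) = -0.471
  z = (-12 - (-3)·-0.800 - (-1)·-0.471 - (4)·0.000) / (10) = -1.487
  w = (-8 - (4)·-0.800 - (1)·-0.471 - (4)·-1.487) / (12) = 0.135
Iteration 2:
  x = (8 - (-1)·-0.471 - (-3)·-1.487 - (2)·0.135) / (-10) = -0.280
  y = (-5 - (-2)·-0.280 - (-4)·-1.487 - (4)·0.135) / (14) = -0.861
  z = (-12 - (-3)·-0.280 - (-1)·-0.861 - (4)·0.135) / (10) = -1.424
  w = (-8 - (4)·-0.280 - (1)·-0.861 - (4)·-1.424) / (12) = -0.027
Change: (0.520, -0.390, 0.063, -0.162) → max |·| = 0.520

0.520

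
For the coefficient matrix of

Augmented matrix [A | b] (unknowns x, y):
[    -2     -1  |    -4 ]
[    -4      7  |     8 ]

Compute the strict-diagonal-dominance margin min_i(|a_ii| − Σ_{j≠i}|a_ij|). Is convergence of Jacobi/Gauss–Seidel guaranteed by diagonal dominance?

row 1: |-2| − (1) = 1
row 2: |7| − (4) = 3
minimum over rows = 1 → strictly diagonally dominant (convergence guaranteed)

1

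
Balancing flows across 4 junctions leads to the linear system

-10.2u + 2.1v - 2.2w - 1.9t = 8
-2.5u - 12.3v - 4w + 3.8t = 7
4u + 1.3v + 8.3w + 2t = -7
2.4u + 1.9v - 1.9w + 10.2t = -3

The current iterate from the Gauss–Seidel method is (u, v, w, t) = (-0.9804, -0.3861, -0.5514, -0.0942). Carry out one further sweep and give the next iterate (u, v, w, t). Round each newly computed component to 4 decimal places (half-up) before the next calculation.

One sweep:
  u = (8 - (2.1)·-0.3861 - (-2.2)·-0.5514 - (-1.9)·-0.0942) / (-10.2) = -0.7273
  v = (7 - (-2.5)·-0.7273 - (-4)·-0.5514 - (3.8)·-0.0942) / (-12.3) = -0.2711
  w = (-7 - (4)·-0.7273 - (1.3)·-0.2711 - (2)·-0.0942) / (8.3) = -0.4277
  t = (-3 - (2.4)·-0.7273 - (1.9)·-0.2711 - (-1.9)·-0.4277) / (10.2) = -0.1522

(-0.7273, -0.2711, -0.4277, -0.1522)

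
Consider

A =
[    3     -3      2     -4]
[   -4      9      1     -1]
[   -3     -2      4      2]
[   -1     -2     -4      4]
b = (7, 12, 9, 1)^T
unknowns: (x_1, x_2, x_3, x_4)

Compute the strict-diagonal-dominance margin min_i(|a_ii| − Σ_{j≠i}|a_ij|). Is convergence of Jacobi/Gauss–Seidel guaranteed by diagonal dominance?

row 1: |3| − (3+2+4) = -6
row 2: |9| − (4+1+1) = 3
row 3: |4| − (3+2+2) = -3
row 4: |4| − (1+2+4) = -3
minimum over rows = -6 → not strictly diagonally dominant

-6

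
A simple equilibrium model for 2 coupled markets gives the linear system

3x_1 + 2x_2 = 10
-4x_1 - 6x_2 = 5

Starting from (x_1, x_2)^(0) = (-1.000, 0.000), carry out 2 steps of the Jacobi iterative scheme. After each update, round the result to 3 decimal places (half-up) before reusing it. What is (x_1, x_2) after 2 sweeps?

(3.445, -3.055)

Iteration 1:
  x_1 = (10 - (2)·0.000) / (3) = 3.333
  x_2 = (5 - (-4)·-1.000) / (-6) = -0.167
Iteration 2:
  x_1 = (10 - (2)·-0.167) / (3) = 3.445
  x_2 = (5 - (-4)·3.333) / (-6) = -3.055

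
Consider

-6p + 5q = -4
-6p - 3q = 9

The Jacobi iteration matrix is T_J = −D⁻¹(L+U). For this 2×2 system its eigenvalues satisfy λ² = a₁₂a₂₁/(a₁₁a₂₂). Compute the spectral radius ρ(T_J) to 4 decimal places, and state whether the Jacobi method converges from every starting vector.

a₁₂a₂₁/(a₁₁a₂₂) = (5)·(-6) / ((-6)·(-3)) = -1.666667
ρ = √|-1.666667| = √1.666667 = 1.2910
ρ > 1, so Jacobi diverges

1.2910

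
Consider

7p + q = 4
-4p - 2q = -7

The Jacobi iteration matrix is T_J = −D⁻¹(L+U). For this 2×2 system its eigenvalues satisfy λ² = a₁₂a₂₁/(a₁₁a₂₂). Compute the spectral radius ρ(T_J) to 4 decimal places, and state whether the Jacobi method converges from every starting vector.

a₁₂a₂₁/(a₁₁a₂₂) = (1)·(-4) / ((7)·(-2)) = 0.285714
ρ = √|0.285714| = √0.285714 = 0.5345
ρ < 1, so Jacobi converges

0.5345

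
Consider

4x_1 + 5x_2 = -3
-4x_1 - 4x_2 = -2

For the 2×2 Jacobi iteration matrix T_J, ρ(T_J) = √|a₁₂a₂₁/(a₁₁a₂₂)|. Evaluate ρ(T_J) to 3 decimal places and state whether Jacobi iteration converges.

a₁₂a₂₁/(a₁₁a₂₂) = (5)·(-4) / ((4)·(-4)) = 1.250000
ρ = √|1.250000| = √1.250000 = 1.118
ρ > 1, so Jacobi diverges

1.118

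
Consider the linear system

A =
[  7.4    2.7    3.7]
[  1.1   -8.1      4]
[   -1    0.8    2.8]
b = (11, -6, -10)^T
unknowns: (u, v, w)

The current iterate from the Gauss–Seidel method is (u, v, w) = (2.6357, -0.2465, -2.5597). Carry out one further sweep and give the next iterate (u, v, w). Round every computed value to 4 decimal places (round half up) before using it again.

One sweep:
  u = (11 - (2.7)·-0.2465 - (3.7)·-2.5597) / (7.4) = 2.8563
  v = (-6 - (1.1)·2.8563 - (4)·-2.5597) / (-8.1) = -0.1354
  w = (-10 - (-1)·2.8563 - (0.8)·-0.1354) / (2.8) = -2.5126

(2.8563, -0.1354, -2.5126)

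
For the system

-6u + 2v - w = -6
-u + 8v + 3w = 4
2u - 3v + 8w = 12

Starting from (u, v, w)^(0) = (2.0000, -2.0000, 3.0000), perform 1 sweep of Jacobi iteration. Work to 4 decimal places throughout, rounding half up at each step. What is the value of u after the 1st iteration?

Iteration 1:
  u = (-6 - (2)·-2.0000 - (-1)·3.0000) / (-6) = -0.1667
  v = (4 - (-1)·2.0000 - (3)·3.0000) / (8) = -0.3750
  w = (12 - (2)·2.0000 - (-3)·-2.0000) / (8) = 0.2500

-0.1667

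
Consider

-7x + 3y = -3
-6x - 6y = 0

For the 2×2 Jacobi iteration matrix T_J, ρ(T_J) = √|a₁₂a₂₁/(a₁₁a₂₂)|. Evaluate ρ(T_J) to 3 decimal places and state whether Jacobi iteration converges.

a₁₂a₂₁/(a₁₁a₂₂) = (3)·(-6) / ((-7)·(-6)) = -0.428571
ρ = √|-0.428571| = √0.428571 = 0.655
ρ < 1, so Jacobi converges

0.655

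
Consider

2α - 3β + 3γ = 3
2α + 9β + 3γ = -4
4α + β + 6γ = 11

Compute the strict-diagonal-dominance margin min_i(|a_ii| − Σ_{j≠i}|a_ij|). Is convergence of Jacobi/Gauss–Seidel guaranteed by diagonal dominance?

-4

row 1: |2| − (3+3) = -4
row 2: |9| − (2+3) = 4
row 3: |6| − (4+1) = 1
minimum over rows = -4 → not strictly diagonally dominant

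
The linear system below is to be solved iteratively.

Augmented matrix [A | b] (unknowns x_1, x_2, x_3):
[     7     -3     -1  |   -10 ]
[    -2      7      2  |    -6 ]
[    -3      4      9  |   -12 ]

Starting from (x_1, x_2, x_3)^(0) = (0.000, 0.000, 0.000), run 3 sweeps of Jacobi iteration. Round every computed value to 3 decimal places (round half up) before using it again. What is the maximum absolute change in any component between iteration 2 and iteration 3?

Iteration 1:
  x_1 = (-10 - (-3)·0.000 - (-1)·0.000) / (7) = -1.429
  x_2 = (-6 - (-2)·0.000 - (2)·0.000) / (7) = -0.857
  x_3 = (-12 - (-3)·0.000 - (4)·0.000) / (9) = -1.333
Iteration 2:
  x_1 = (-10 - (-3)·-0.857 - (-1)·-1.333) / (7) = -1.986
  x_2 = (-6 - (-2)·-1.429 - (2)·-1.333) / (7) = -0.885
  x_3 = (-12 - (-3)·-1.429 - (4)·-0.857) / (9) = -1.429
Iteration 3:
  x_1 = (-10 - (-3)·-0.885 - (-1)·-1.429) / (7) = -2.012
  x_2 = (-6 - (-2)·-1.986 - (2)·-1.429) / (7) = -1.016
  x_3 = (-12 - (-3)·-1.986 - (4)·-0.885) / (9) = -1.602
Change: (-0.026, -0.131, -0.173) → max |·| = 0.173

0.173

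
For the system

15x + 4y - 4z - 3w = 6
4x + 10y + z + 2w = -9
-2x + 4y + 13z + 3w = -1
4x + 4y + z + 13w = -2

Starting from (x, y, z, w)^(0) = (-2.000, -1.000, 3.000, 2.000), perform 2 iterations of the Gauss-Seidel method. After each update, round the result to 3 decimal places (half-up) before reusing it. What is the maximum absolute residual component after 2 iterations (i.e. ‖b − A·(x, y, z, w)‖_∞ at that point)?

Iteration 1:
  x = (6 - (4)·-1.000 - (-4)·3.000 - (-3)·2.000) / (15) = 1.867
  y = (-9 - (4)·1.867 - (1)·3.000 - (2)·2.000) / (10) = -2.347
  z = (-1 - (-2)·1.867 - (4)·-2.347 - (3)·2.000) / (13) = 0.471
  w = (-2 - (4)·1.867 - (4)·-2.347 - (1)·0.471) / (13) = -0.042
Iteration 2:
  x = (6 - (4)·-2.347 - (-4)·0.471 - (-3)·-0.042) / (15) = 1.143
  y = (-9 - (4)·1.143 - (1)·0.471 - (2)·-0.042) / (10) = -1.396
  z = (-1 - (-2)·1.143 - (4)·-1.396 - (3)·-0.042) / (13) = 0.538
  w = (-2 - (4)·1.143 - (4)·-1.396 - (1)·0.538) / (13) = -0.117
Residual b − A·x = (-3.760, 0.084, 0.227, -0.005); ∞-norm = 3.760

3.760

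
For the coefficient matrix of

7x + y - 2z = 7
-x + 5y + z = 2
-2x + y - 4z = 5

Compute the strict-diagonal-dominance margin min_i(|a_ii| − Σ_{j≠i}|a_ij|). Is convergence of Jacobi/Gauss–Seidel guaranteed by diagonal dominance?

1

row 1: |7| − (1+2) = 4
row 2: |5| − (1+1) = 3
row 3: |-4| − (2+1) = 1
minimum over rows = 1 → strictly diagonally dominant (convergence guaranteed)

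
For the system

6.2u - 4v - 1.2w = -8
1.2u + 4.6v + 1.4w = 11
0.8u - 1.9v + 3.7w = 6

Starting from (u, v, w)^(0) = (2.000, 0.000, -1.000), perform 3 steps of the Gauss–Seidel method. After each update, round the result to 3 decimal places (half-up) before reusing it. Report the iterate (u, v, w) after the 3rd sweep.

(-0.321, 1.923, 2.679)

Iteration 1:
  u = (-8 - (-4)·0.000 - (-1.2)·-1.000) / (6.2) = -1.484
  v = (11 - (1.2)·-1.484 - (1.4)·-1.000) / (4.6) = 3.083
  w = (6 - (0.8)·-1.484 - (-1.9)·3.083) / (3.7) = 3.526
Iteration 2:
  u = (-8 - (-4)·3.083 - (-1.2)·3.526) / (6.2) = 1.381
  v = (11 - (1.2)·1.381 - (1.4)·3.526) / (4.6) = 0.958
  w = (6 - (0.8)·1.381 - (-1.9)·0.958) / (3.7) = 1.815
Iteration 3:
  u = (-8 - (-4)·0.958 - (-1.2)·1.815) / (6.2) = -0.321
  v = (11 - (1.2)·-0.321 - (1.4)·1.815) / (4.6) = 1.923
  w = (6 - (0.8)·-0.321 - (-1.9)·1.923) / (3.7) = 2.679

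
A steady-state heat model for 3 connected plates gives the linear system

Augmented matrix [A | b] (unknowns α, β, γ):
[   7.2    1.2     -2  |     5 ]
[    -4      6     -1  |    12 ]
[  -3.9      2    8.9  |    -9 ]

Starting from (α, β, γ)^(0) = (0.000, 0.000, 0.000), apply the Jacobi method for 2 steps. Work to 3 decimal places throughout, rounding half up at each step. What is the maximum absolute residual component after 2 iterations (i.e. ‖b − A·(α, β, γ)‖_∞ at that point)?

Iteration 1:
  α = (5 - (1.2)·0.000 - (-2)·0.000) / (7.2) = 0.694
  β = (12 - (-4)·0.000 - (-1)·0.000) / (6) = 2.000
  γ = (-9 - (-3.9)·0.000 - (2)·0.000) / (8.9) = -1.011
Iteration 2:
  α = (5 - (1.2)·2.000 - (-2)·-1.011) / (7.2) = 0.080
  β = (12 - (-4)·0.694 - (-1)·-1.011) / (6) = 2.294
  γ = (-9 - (-3.9)·0.694 - (2)·2.000) / (8.9) = -1.157
Residual b − A·x = (-0.643, -2.601, -2.979); ∞-norm = 2.979

2.979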